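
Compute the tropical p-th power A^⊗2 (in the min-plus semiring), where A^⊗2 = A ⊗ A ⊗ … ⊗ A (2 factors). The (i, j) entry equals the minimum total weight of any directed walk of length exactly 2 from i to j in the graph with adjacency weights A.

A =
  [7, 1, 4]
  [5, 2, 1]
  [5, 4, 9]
A^⊗2 =
  [6, 3, 2]
  [6, 4, 3]
  [9, 6, 5]

Each entry (A^⊗2)_ij equals the minimum over all length-2 walks i = v_0 → v_1 → … → v_2 = j of Σ_t A[v_t][v_{t+1}]. For example, for (i, j) = (0, 2) we minimise over 3 possible intermediate vertex sequences; the minimum is 2, attained along the walk 0 → 1 → 2.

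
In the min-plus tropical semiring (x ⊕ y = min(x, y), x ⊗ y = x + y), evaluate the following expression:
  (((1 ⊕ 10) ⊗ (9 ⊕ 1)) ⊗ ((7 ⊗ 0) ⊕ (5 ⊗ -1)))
(((1 ⊕ 10) ⊗ (9 ⊕ 1)) ⊗ ((7 ⊗ 0) ⊕ (5 ⊗ -1))) = 6

Expand innermost to outermost. Recall ⊕ takes the minimum of its arguments and ⊗ takes their sum. Working out the expression (((1 ⊕ 10) ⊗ (9 ⊕ 1)) ⊗ ((7 ⊗ 0) ⊕ (5 ⊗ -1))) gives 6.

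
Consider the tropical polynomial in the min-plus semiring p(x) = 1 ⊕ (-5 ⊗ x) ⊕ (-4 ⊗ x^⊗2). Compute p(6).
p(6) = 1

A tropical monomial a ⊗ x^⊗i evaluates to a + i · x. Evaluating each term at x = 6:
  Term 0 contributes 1 + 0 · 6 = 1
  Term 1 contributes -5 + 1 · 6 = 1
  Term 2 contributes -4 + 2 · 6 = 8
p(6) = ⊕ of these = min[1, 1, 8] = 1.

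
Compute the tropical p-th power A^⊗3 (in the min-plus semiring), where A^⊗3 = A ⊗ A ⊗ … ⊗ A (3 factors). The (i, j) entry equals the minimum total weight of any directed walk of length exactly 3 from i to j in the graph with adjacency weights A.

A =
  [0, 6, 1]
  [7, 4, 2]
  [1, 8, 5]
A^⊗3 =
  [0, 6, 1]
  [3, 9, 4]
  [1, 7, 2]

Each entry (A^⊗3)_ij equals the minimum over all length-3 walks i = v_0 → v_1 → … → v_3 = j of Σ_t A[v_t][v_{t+1}]. For example, for (i, j) = (0, 2) we minimise over 9 possible intermediate vertex sequences; the minimum is 1, attained along the walk 0 → 0 → 0 → 2.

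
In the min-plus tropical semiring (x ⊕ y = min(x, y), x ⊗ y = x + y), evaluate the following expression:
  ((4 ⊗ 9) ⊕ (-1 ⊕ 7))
((4 ⊗ 9) ⊕ (-1 ⊕ 7)) = -1

Expand innermost to outermost. Recall ⊕ takes the minimum of its arguments and ⊗ takes their sum. Working out the expression ((4 ⊗ 9) ⊕ (-1 ⊕ 7)) gives -1.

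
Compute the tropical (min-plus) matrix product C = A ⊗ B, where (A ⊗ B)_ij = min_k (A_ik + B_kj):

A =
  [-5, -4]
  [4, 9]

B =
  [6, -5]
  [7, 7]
A ⊗ B =
  [1, -10]
  [10, -1]

Apply the min-plus product entry-by-entry:
  C[0][0] = min over k of (A[0][0] + B[0][0] = -5 + 6 = 1, A[0][1] + B[1][0] = -4 + 7 = 3) = 1 (attained at k = 0)
  C[0][1] = min over k of (A[0][0] + B[0][1] = -5 + -5 = -10, A[0][1] + B[1][1] = -4 + 7 = 3) = -10 (attained at k = 0)
  C[1][0] = min over k of (A[1][0] + B[0][0] = 4 + 6 = 10, A[1][1] + B[1][0] = 9 + 7 = 16) = 10 (attained at k = 0)
  C[1][1] = min over k of (A[1][0] + B[0][1] = 4 + -5 = -1, A[1][1] + B[1][1] = 9 + 7 = 16) = -1 (attained at k = 0)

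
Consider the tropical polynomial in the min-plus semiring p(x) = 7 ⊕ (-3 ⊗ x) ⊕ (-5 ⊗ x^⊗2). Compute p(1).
p(1) = -3

A tropical monomial a ⊗ x^⊗i evaluates to a + i · x. Evaluating each term at x = 1:
  Term 0 contributes 7 + 0 · 1 = 7
  Term 1 contributes -3 + 1 · 1 = -2
  Term 2 contributes -5 + 2 · 1 = -3
p(1) = ⊕ of these = min[7, -2, -3] = -3.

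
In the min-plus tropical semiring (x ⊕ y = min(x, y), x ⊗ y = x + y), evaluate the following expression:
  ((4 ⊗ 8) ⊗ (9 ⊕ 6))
((4 ⊗ 8) ⊗ (9 ⊕ 6)) = 18

Expand innermost to outermost. Recall ⊕ takes the minimum of its arguments and ⊗ takes their sum. Working out the expression ((4 ⊗ 8) ⊗ (9 ⊕ 6)) gives 18.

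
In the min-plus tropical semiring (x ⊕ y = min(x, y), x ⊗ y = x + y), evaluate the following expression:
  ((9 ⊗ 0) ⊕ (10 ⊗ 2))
((9 ⊗ 0) ⊕ (10 ⊗ 2)) = 9

Expand innermost to outermost. Recall ⊕ takes the minimum of its arguments and ⊗ takes their sum. Working out the expression ((9 ⊗ 0) ⊕ (10 ⊗ 2)) gives 9.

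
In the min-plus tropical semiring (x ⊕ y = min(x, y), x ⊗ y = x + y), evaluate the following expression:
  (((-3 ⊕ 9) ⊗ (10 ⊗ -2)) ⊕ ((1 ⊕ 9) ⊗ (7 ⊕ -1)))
(((-3 ⊕ 9) ⊗ (10 ⊗ -2)) ⊕ ((1 ⊕ 9) ⊗ (7 ⊕ -1))) = 0

Expand innermost to outermost. Recall ⊕ takes the minimum of its arguments and ⊗ takes their sum. Working out the expression (((-3 ⊕ 9) ⊗ (10 ⊗ -2)) ⊕ ((1 ⊕ 9) ⊗ (7 ⊕ -1))) gives 0.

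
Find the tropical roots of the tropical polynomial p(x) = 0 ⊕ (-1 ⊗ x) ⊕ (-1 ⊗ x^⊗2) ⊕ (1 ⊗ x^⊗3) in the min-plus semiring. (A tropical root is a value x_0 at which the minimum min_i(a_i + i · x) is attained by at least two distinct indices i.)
Roots: {-2, 0, 1}

Each tropical root is a break point of the lower envelope of the lines y = a_i + i · x (there are 4 lines, with slopes 0, 1, ..., 3). Only the lines that attain the minimum somewhere contribute to roots; other lines are dominated. Here the surviving (envelope) indices are i = 3, i = 2, i = 1, i = 0.
Intersections between consecutive envelope lines give the roots: for adjacent envelope indices i < j the intersection is x = (a_i − a_j) / (j − i). Reading off the sorted break points: {-2, 0, 1}.
Verification: at each break x_0, at least two indices attain the minimum of min_i(a_i + i · x_0).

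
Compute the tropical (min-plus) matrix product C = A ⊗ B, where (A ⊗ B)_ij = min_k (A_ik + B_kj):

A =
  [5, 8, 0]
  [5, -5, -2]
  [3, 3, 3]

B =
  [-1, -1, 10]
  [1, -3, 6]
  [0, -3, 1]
A ⊗ B =
  [0, -3, 1]
  [-4, -8, -1]
  [2, 0, 4]

Apply the min-plus product entry-by-entry:
  C[0][0] = min over k of (A[0][0] + B[0][0] = 5 + -1 = 4, A[0][1] + B[1][0] = 8 + 1 = 9, A[0][2] + B[2][0] = 0 + 0 = 0) = 0 (attained at k = 2)
  C[0][1] = min over k of (A[0][0] + B[0][1] = 5 + -1 = 4, A[0][1] + B[1][1] = 8 + -3 = 5, A[0][2] + B[2][1] = 0 + -3 = -3) = -3 (attained at k = 2)
  C[0][2] = min over k of (A[0][0] + B[0][2] = 5 + 10 = 15, A[0][1] + B[1][2] = 8 + 6 = 14, A[0][2] + B[2][2] = 0 + 1 = 1) = 1 (attained at k = 2)
  C[1][0] = min over k of (A[1][0] + B[0][0] = 5 + -1 = 4, A[1][1] + B[1][0] = -5 + 1 = -4, A[1][2] + B[2][0] = -2 + 0 = -2) = -4 (attained at k = 1)
  C[1][1] = min over k of (A[1][0] + B[0][1] = 5 + -1 = 4, A[1][1] + B[1][1] = -5 + -3 = -8, A[1][2] + B[2][1] = -2 + -3 = -5) = -8 (attained at k = 1)
  C[1][2] = min over k of (A[1][0] + B[0][2] = 5 + 10 = 15, A[1][1] + B[1][2] = -5 + 6 = 1, A[1][2] + B[2][2] = -2 + 1 = -1) = -1 (attained at k = 2)
  C[2][0] = min over k of (A[2][0] + B[0][0] = 3 + -1 = 2, A[2][1] + B[1][0] = 3 + 1 = 4, A[2][2] + B[2][0] = 3 + 0 = 3) = 2 (attained at k = 0)
  C[2][1] = min over k of (A[2][0] + B[0][1] = 3 + -1 = 2, A[2][1] + B[1][1] = 3 + -3 = 0, A[2][2] + B[2][1] = 3 + -3 = 0) = 0 (attained at k = 1)
  C[2][2] = min over k of (A[2][0] + B[0][2] = 3 + 10 = 13, A[2][1] + B[1][2] = 3 + 6 = 9, A[2][2] + B[2][2] = 3 + 1 = 4) = 4 (attained at k = 2)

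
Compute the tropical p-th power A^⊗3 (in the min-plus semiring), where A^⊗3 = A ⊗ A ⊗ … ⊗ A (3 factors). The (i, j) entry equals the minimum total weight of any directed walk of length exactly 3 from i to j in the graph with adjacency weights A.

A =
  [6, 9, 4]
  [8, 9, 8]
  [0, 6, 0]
A^⊗3 =
  [4, 10, 4]
  [8, 14, 8]
  [0, 6, 0]

Each entry (A^⊗3)_ij equals the minimum over all length-3 walks i = v_0 → v_1 → … → v_3 = j of Σ_t A[v_t][v_{t+1}]. For example, for (i, j) = (0, 2) we minimise over 9 possible intermediate vertex sequences; the minimum is 4, attained along the walk 0 → 2 → 2 → 2.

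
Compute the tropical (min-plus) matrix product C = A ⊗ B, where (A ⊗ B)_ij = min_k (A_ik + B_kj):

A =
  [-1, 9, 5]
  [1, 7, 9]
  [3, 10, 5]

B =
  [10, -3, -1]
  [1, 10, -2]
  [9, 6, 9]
A ⊗ B =
  [9, -4, -2]
  [8, -2, 0]
  [11, 0, 2]

Apply the min-plus product entry-by-entry:
  C[0][0] = min over k of (A[0][0] + B[0][0] = -1 + 10 = 9, A[0][1] + B[1][0] = 9 + 1 = 10, A[0][2] + B[2][0] = 5 + 9 = 14) = 9 (attained at k = 0)
  C[0][1] = min over k of (A[0][0] + B[0][1] = -1 + -3 = -4, A[0][1] + B[1][1] = 9 + 10 = 19, A[0][2] + B[2][1] = 5 + 6 = 11) = -4 (attained at k = 0)
  C[0][2] = min over k of (A[0][0] + B[0][2] = -1 + -1 = -2, A[0][1] + B[1][2] = 9 + -2 = 7, A[0][2] + B[2][2] = 5 + 9 = 14) = -2 (attained at k = 0)
  C[1][0] = min over k of (A[1][0] + B[0][0] = 1 + 10 = 11, A[1][1] + B[1][0] = 7 + 1 = 8, A[1][2] + B[2][0] = 9 + 9 = 18) = 8 (attained at k = 1)
  C[1][1] = min over k of (A[1][0] + B[0][1] = 1 + -3 = -2, A[1][1] + B[1][1] = 7 + 10 = 17, A[1][2] + B[2][1] = 9 + 6 = 15) = -2 (attained at k = 0)
  C[1][2] = min over k of (A[1][0] + B[0][2] = 1 + -1 = 0, A[1][1] + B[1][2] = 7 + -2 = 5, A[1][2] + B[2][2] = 9 + 9 = 18) = 0 (attained at k = 0)
  C[2][0] = min over k of (A[2][0] + B[0][0] = 3 + 10 = 13, A[2][1] + B[1][0] = 10 + 1 = 11, A[2][2] + B[2][0] = 5 + 9 = 14) = 11 (attained at k = 1)
  C[2][1] = min over k of (A[2][0] + B[0][1] = 3 + -3 = 0, A[2][1] + B[1][1] = 10 + 10 = 20, A[2][2] + B[2][1] = 5 + 6 = 11) = 0 (attained at k = 0)
  C[2][2] = min over k of (A[2][0] + B[0][2] = 3 + -1 = 2, A[2][1] + B[1][2] = 10 + -2 = 8, A[2][2] + B[2][2] = 5 + 9 = 14) = 2 (attained at k = 0)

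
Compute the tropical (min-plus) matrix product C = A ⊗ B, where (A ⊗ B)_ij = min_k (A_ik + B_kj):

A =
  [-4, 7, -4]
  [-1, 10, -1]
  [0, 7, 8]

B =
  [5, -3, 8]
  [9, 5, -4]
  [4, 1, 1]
A ⊗ B =
  [0, -7, -3]
  [3, -4, 0]
  [5, -3, 3]

Apply the min-plus product entry-by-entry:
  C[0][0] = min over k of (A[0][0] + B[0][0] = -4 + 5 = 1, A[0][1] + B[1][0] = 7 + 9 = 16, A[0][2] + B[2][0] = -4 + 4 = 0) = 0 (attained at k = 2)
  C[0][1] = min over k of (A[0][0] + B[0][1] = -4 + -3 = -7, A[0][1] + B[1][1] = 7 + 5 = 12, A[0][2] + B[2][1] = -4 + 1 = -3) = -7 (attained at k = 0)
  C[0][2] = min over k of (A[0][0] + B[0][2] = -4 + 8 = 4, A[0][1] + B[1][2] = 7 + -4 = 3, A[0][2] + B[2][2] = -4 + 1 = -3) = -3 (attained at k = 2)
  C[1][0] = min over k of (A[1][0] + B[0][0] = -1 + 5 = 4, A[1][1] + B[1][0] = 10 + 9 = 19, A[1][2] + B[2][0] = -1 + 4 = 3) = 3 (attained at k = 2)
  C[1][1] = min over k of (A[1][0] + B[0][1] = -1 + -3 = -4, A[1][1] + B[1][1] = 10 + 5 = 15, A[1][2] + B[2][1] = -1 + 1 = 0) = -4 (attained at k = 0)
  C[1][2] = min over k of (A[1][0] + B[0][2] = -1 + 8 = 7, A[1][1] + B[1][2] = 10 + -4 = 6, A[1][2] + B[2][2] = -1 + 1 = 0) = 0 (attained at k = 2)
  C[2][0] = min over k of (A[2][0] + B[0][0] = 0 + 5 = 5, A[2][1] + B[1][0] = 7 + 9 = 16, A[2][2] + B[2][0] = 8 + 4 = 12) = 5 (attained at k = 0)
  C[2][1] = min over k of (A[2][0] + B[0][1] = 0 + -3 = -3, A[2][1] + B[1][1] = 7 + 5 = 12, A[2][2] + B[2][1] = 8 + 1 = 9) = -3 (attained at k = 0)
  C[2][2] = min over k of (A[2][0] + B[0][2] = 0 + 8 = 8, A[2][1] + B[1][2] = 7 + -4 = 3, A[2][2] + B[2][2] = 8 + 1 = 9) = 3 (attained at k = 1)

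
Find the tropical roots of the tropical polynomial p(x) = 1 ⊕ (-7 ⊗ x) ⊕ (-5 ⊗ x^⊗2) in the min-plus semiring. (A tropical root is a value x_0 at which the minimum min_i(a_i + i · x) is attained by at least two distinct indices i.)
Roots: {-2, 8}

Each tropical root is a break point of the lower envelope of the lines y = a_i + i · x (there are 3 lines, with slopes 0, 1, ..., 2). Only the lines that attain the minimum somewhere contribute to roots; other lines are dominated. Here the surviving (envelope) indices are i = 2, i = 1, i = 0.
Intersections between consecutive envelope lines give the roots: for adjacent envelope indices i < j the intersection is x = (a_i − a_j) / (j − i). Reading off the sorted break points: {-2, 8}.
Verification: at each break x_0, at least two indices attain the minimum of min_i(a_i + i · x_0).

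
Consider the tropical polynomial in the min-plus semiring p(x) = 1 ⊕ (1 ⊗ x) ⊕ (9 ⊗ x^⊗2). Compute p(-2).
p(-2) = -1

A tropical monomial a ⊗ x^⊗i evaluates to a + i · x. Evaluating each term at x = -2:
  Term 0 contributes 1 + 0 · -2 = 1
  Term 1 contributes 1 + 1 · -2 = -1
  Term 2 contributes 9 + 2 · -2 = 5
p(-2) = ⊕ of these = min[1, -1, 5] = -1.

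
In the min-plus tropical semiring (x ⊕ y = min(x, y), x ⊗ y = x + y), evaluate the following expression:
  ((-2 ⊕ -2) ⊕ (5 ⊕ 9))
((-2 ⊕ -2) ⊕ (5 ⊕ 9)) = -2

Expand innermost to outermost. Recall ⊕ takes the minimum of its arguments and ⊗ takes their sum. Working out the expression ((-2 ⊕ -2) ⊕ (5 ⊕ 9)) gives -2.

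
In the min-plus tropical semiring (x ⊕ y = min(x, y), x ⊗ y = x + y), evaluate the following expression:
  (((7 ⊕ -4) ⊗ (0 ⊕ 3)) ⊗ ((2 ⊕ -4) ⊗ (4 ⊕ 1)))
(((7 ⊕ -4) ⊗ (0 ⊕ 3)) ⊗ ((2 ⊕ -4) ⊗ (4 ⊕ 1))) = -7

Expand innermost to outermost. Recall ⊕ takes the minimum of its arguments and ⊗ takes their sum. Working out the expression (((7 ⊕ -4) ⊗ (0 ⊕ 3)) ⊗ ((2 ⊕ -4) ⊗ (4 ⊕ 1))) gives -7.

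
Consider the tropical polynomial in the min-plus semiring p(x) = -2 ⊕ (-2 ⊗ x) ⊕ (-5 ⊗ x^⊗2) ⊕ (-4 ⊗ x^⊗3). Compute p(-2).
p(-2) = -10

A tropical monomial a ⊗ x^⊗i evaluates to a + i · x. Evaluating each term at x = -2:
  Term 0 contributes -2 + 0 · -2 = -2
  Term 1 contributes -2 + 1 · -2 = -4
  Term 2 contributes -5 + 2 · -2 = -9
  Term 3 contributes -4 + 3 · -2 = -10
p(-2) = ⊕ of these = min[-2, -4, -9, -10] = -10.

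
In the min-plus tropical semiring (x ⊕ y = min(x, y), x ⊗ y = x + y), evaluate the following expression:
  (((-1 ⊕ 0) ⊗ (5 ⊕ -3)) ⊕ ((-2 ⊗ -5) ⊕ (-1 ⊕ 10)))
(((-1 ⊕ 0) ⊗ (5 ⊕ -3)) ⊕ ((-2 ⊗ -5) ⊕ (-1 ⊕ 10))) = -7

Expand innermost to outermost. Recall ⊕ takes the minimum of its arguments and ⊗ takes their sum. Working out the expression (((-1 ⊕ 0) ⊗ (5 ⊕ -3)) ⊕ ((-2 ⊗ -5) ⊕ (-1 ⊕ 10))) gives -7.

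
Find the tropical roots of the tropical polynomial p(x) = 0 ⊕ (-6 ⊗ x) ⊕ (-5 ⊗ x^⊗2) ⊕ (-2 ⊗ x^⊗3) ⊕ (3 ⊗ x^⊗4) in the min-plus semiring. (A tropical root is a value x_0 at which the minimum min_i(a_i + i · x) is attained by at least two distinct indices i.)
Roots: {-5, -3, -1, 6}

Each tropical root is a break point of the lower envelope of the lines y = a_i + i · x (there are 5 lines, with slopes 0, 1, ..., 4). Only the lines that attain the minimum somewhere contribute to roots; other lines are dominated. Here the surviving (envelope) indices are i = 4, i = 3, i = 2, i = 1, i = 0.
Intersections between consecutive envelope lines give the roots: for adjacent envelope indices i < j the intersection is x = (a_i − a_j) / (j − i). Reading off the sorted break points: {-5, -3, -1, 6}.
Verification: at each break x_0, at least two indices attain the minimum of min_i(a_i + i · x_0).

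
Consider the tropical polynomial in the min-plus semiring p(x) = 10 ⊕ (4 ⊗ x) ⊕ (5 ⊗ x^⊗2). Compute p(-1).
p(-1) = 3

A tropical monomial a ⊗ x^⊗i evaluates to a + i · x. Evaluating each term at x = -1:
  Term 0 contributes 10 + 0 · -1 = 10
  Term 1 contributes 4 + 1 · -1 = 3
  Term 2 contributes 5 + 2 · -1 = 3
p(-1) = ⊕ of these = min[10, 3, 3] = 3.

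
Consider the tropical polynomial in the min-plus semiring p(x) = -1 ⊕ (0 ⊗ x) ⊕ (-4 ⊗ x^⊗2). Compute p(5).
p(5) = -1

A tropical monomial a ⊗ x^⊗i evaluates to a + i · x. Evaluating each term at x = 5:
  Term 0 contributes -1 + 0 · 5 = -1
  Term 1 contributes 0 + 1 · 5 = 5
  Term 2 contributes -4 + 2 · 5 = 6
p(5) = ⊕ of these = min[-1, 5, 6] = -1.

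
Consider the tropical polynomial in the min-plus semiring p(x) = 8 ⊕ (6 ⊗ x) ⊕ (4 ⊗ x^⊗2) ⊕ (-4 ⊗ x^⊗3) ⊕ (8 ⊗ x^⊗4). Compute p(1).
p(1) = -1

A tropical monomial a ⊗ x^⊗i evaluates to a + i · x. Evaluating each term at x = 1:
  Term 0 contributes 8 + 0 · 1 = 8
  Term 1 contributes 6 + 1 · 1 = 7
  Term 2 contributes 4 + 2 · 1 = 6
  Term 3 contributes -4 + 3 · 1 = -1
  Term 4 contributes 8 + 4 · 1 = 12
p(1) = ⊕ of these = min[8, 7, 6, -1, 12] = -1.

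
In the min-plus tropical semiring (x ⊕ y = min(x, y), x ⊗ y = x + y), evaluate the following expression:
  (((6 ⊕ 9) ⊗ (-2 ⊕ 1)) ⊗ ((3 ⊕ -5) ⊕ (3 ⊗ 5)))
(((6 ⊕ 9) ⊗ (-2 ⊕ 1)) ⊗ ((3 ⊕ -5) ⊕ (3 ⊗ 5))) = -1

Expand innermost to outermost. Recall ⊕ takes the minimum of its arguments and ⊗ takes their sum. Working out the expression (((6 ⊕ 9) ⊗ (-2 ⊕ 1)) ⊗ ((3 ⊕ -5) ⊕ (3 ⊗ 5))) gives -1.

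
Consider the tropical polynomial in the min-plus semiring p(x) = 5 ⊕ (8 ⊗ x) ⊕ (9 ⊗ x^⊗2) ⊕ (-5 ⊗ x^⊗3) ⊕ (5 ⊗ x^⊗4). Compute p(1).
p(1) = -2

A tropical monomial a ⊗ x^⊗i evaluates to a + i · x. Evaluating each term at x = 1:
  Term 0 contributes 5 + 0 · 1 = 5
  Term 1 contributes 8 + 1 · 1 = 9
  Term 2 contributes 9 + 2 · 1 = 11
  Term 3 contributes -5 + 3 · 1 = -2
  Term 4 contributes 5 + 4 · 1 = 9
p(1) = ⊕ of these = min[5, 9, 11, -2, 9] = -2.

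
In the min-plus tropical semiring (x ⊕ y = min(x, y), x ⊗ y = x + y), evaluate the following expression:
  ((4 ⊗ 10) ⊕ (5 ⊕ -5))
((4 ⊗ 10) ⊕ (5 ⊕ -5)) = -5

Expand innermost to outermost. Recall ⊕ takes the minimum of its arguments and ⊗ takes their sum. Working out the expression ((4 ⊗ 10) ⊕ (5 ⊕ -5)) gives -5.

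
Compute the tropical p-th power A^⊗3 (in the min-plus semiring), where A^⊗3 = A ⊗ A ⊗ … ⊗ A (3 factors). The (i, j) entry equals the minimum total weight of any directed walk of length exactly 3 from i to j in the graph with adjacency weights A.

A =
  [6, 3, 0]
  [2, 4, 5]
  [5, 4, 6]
A^⊗3 =
  [6, 8, 5]
  [7, 6, 6]
  [10, 9, 6]

Each entry (A^⊗3)_ij equals the minimum over all length-3 walks i = v_0 → v_1 → … → v_3 = j of Σ_t A[v_t][v_{t+1}]. For example, for (i, j) = (0, 2) we minimise over 9 possible intermediate vertex sequences; the minimum is 5, attained along the walk 0 → 1 → 0 → 2.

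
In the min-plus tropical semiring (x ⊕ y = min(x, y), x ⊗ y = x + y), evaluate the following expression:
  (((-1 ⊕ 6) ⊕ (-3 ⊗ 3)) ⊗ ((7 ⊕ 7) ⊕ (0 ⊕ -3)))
(((-1 ⊕ 6) ⊕ (-3 ⊗ 3)) ⊗ ((7 ⊕ 7) ⊕ (0 ⊕ -3))) = -4

Expand innermost to outermost. Recall ⊕ takes the minimum of its arguments and ⊗ takes their sum. Working out the expression (((-1 ⊕ 6) ⊕ (-3 ⊗ 3)) ⊗ ((7 ⊕ 7) ⊕ (0 ⊕ -3))) gives -4.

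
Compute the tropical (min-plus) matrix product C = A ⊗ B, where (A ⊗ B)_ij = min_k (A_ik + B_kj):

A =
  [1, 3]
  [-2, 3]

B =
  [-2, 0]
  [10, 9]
A ⊗ B =
  [-1, 1]
  [-4, -2]

Apply the min-plus product entry-by-entry:
  C[0][0] = min over k of (A[0][0] + B[0][0] = 1 + -2 = -1, A[0][1] + B[1][0] = 3 + 10 = 13) = -1 (attained at k = 0)
  C[0][1] = min over k of (A[0][0] + B[0][1] = 1 + 0 = 1, A[0][1] + B[1][1] = 3 + 9 = 12) = 1 (attained at k = 0)
  C[1][0] = min over k of (A[1][0] + B[0][0] = -2 + -2 = -4, A[1][1] + B[1][0] = 3 + 10 = 13) = -4 (attained at k = 0)
  C[1][1] = min over k of (A[1][0] + B[0][1] = -2 + 0 = -2, A[1][1] + B[1][1] = 3 + 9 = 12) = -2 (attained at k = 0)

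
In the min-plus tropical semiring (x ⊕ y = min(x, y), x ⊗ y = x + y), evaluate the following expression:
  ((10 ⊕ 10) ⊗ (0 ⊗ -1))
((10 ⊕ 10) ⊗ (0 ⊗ -1)) = 9

Expand innermost to outermost. Recall ⊕ takes the minimum of its arguments and ⊗ takes their sum. Working out the expression ((10 ⊕ 10) ⊗ (0 ⊗ -1)) gives 9.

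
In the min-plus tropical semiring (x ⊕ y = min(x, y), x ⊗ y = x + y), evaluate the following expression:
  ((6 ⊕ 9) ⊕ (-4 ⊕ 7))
((6 ⊕ 9) ⊕ (-4 ⊕ 7)) = -4

Expand innermost to outermost. Recall ⊕ takes the minimum of its arguments and ⊗ takes their sum. Working out the expression ((6 ⊕ 9) ⊕ (-4 ⊕ 7)) gives -4.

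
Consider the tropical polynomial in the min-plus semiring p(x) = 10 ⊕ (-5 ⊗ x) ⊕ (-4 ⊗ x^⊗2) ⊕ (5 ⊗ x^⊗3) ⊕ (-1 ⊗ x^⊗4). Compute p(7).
p(7) = 2

A tropical monomial a ⊗ x^⊗i evaluates to a + i · x. Evaluating each term at x = 7:
  Term 0 contributes 10 + 0 · 7 = 10
  Term 1 contributes -5 + 1 · 7 = 2
  Term 2 contributes -4 + 2 · 7 = 10
  Term 3 contributes 5 + 3 · 7 = 26
  Term 4 contributes -1 + 4 · 7 = 27
p(7) = ⊕ of these = min[10, 2, 10, 26, 27] = 2.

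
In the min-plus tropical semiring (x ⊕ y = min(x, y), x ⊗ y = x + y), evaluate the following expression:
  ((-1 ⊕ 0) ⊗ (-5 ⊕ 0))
((-1 ⊕ 0) ⊗ (-5 ⊕ 0)) = -6

Expand innermost to outermost. Recall ⊕ takes the minimum of its arguments and ⊗ takes their sum. Working out the expression ((-1 ⊕ 0) ⊗ (-5 ⊕ 0)) gives -6.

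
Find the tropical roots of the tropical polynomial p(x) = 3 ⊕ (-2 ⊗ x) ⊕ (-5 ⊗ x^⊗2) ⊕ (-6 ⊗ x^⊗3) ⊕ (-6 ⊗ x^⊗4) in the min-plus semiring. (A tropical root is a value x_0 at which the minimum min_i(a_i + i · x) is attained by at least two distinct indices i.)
Roots: {0, 1, 3, 5}

Each tropical root is a break point of the lower envelope of the lines y = a_i + i · x (there are 5 lines, with slopes 0, 1, ..., 4). Only the lines that attain the minimum somewhere contribute to roots; other lines are dominated. Here the surviving (envelope) indices are i = 4, i = 3, i = 2, i = 1, i = 0.
Intersections between consecutive envelope lines give the roots: for adjacent envelope indices i < j the intersection is x = (a_i − a_j) / (j − i). Reading off the sorted break points: {0, 1, 3, 5}.
Verification: at each break x_0, at least two indices attain the minimum of min_i(a_i + i · x_0).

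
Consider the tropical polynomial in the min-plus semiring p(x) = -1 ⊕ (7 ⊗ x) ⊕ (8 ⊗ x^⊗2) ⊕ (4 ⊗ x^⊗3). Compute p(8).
p(8) = -1

A tropical monomial a ⊗ x^⊗i evaluates to a + i · x. Evaluating each term at x = 8:
  Term 0 contributes -1 + 0 · 8 = -1
  Term 1 contributes 7 + 1 · 8 = 15
  Term 2 contributes 8 + 2 · 8 = 24
  Term 3 contributes 4 + 3 · 8 = 28
p(8) = ⊕ of these = min[-1, 15, 24, 28] = -1.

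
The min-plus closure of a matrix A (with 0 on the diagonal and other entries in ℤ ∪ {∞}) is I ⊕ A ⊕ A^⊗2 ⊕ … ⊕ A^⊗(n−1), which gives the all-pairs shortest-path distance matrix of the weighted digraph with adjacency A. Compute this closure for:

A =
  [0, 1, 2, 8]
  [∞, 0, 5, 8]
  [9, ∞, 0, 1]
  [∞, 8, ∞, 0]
Closure =
  [0, 1, 2, 3]
  [14, 0, 5, 6]
  [9, 9, 0, 1]
  [22, 8, 13, 0]

This is the Floyd-Warshall all-pairs shortest-path computation. For each intermediate vertex k = 0, 1, …, 3, update dist[i][j] ← min(dist[i][j], dist[i][k] + dist[k][j]). The final matrix gives, for each (i, j), the minimum total weight of any directed path from i to j (possibly empty when i = j).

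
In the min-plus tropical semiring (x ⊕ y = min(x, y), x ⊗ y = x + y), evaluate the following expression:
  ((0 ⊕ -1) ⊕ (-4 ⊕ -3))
((0 ⊕ -1) ⊕ (-4 ⊕ -3)) = -4

Expand innermost to outermost. Recall ⊕ takes the minimum of its arguments and ⊗ takes their sum. Working out the expression ((0 ⊕ -1) ⊕ (-4 ⊕ -3)) gives -4.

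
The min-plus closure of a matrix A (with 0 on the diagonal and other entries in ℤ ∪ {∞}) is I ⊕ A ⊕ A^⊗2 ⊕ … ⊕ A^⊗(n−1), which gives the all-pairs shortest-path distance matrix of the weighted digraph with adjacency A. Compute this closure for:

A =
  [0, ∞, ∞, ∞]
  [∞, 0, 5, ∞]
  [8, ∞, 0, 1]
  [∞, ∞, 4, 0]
Closure =
  [0, ∞, ∞, ∞]
  [13, 0, 5, 6]
  [8, ∞, 0, 1]
  [12, ∞, 4, 0]

This is the Floyd-Warshall all-pairs shortest-path computation. For each intermediate vertex k = 0, 1, …, 3, update dist[i][j] ← min(dist[i][j], dist[i][k] + dist[k][j]). The final matrix gives, for each (i, j), the minimum total weight of any directed path from i to j (possibly empty when i = j).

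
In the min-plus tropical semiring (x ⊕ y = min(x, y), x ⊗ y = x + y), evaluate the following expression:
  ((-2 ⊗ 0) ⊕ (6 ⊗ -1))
((-2 ⊗ 0) ⊕ (6 ⊗ -1)) = -2

Expand innermost to outermost. Recall ⊕ takes the minimum of its arguments and ⊗ takes their sum. Working out the expression ((-2 ⊗ 0) ⊕ (6 ⊗ -1)) gives -2.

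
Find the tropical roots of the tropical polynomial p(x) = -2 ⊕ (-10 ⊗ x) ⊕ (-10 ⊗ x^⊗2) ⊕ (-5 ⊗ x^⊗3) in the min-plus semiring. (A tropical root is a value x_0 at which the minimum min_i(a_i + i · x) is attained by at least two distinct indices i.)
Roots: {-5, 0, 8}

Each tropical root is a break point of the lower envelope of the lines y = a_i + i · x (there are 4 lines, with slopes 0, 1, ..., 3). Only the lines that attain the minimum somewhere contribute to roots; other lines are dominated. Here the surviving (envelope) indices are i = 3, i = 2, i = 1, i = 0.
Intersections between consecutive envelope lines give the roots: for adjacent envelope indices i < j the intersection is x = (a_i − a_j) / (j − i). Reading off the sorted break points: {-5, 0, 8}.
Verification: at each break x_0, at least two indices attain the minimum of min_i(a_i + i · x_0).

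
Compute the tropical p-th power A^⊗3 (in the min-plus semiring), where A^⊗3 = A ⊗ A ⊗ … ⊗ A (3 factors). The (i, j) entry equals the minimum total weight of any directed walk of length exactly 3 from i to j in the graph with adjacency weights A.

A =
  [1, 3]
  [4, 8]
A^⊗3 =
  [3, 5]
  [6, 8]

Each entry (A^⊗3)_ij equals the minimum over all length-3 walks i = v_0 → v_1 → … → v_3 = j of Σ_t A[v_t][v_{t+1}]. For example, for (i, j) = (0, 1) we minimise over 4 possible intermediate vertex sequences; the minimum is 5, attained along the walk 0 → 0 → 0 → 1.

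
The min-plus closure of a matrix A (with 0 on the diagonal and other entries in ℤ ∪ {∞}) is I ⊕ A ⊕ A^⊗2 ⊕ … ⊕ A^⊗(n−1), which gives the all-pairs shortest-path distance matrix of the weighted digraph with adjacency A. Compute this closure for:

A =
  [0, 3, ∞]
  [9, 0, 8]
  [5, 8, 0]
Closure =
  [0, 3, 11]
  [9, 0, 8]
  [5, 8, 0]

This is the Floyd-Warshall all-pairs shortest-path computation. For each intermediate vertex k = 0, 1, …, 2, update dist[i][j] ← min(dist[i][j], dist[i][k] + dist[k][j]). The final matrix gives, for each (i, j), the minimum total weight of any directed path from i to j (possibly empty when i = j).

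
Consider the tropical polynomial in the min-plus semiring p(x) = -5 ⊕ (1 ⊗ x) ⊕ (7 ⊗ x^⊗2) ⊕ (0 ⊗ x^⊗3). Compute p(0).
p(0) = -5

A tropical monomial a ⊗ x^⊗i evaluates to a + i · x. Evaluating each term at x = 0:
  Term 0 contributes -5 + 0 · 0 = -5
  Term 1 contributes 1 + 1 · 0 = 1
  Term 2 contributes 7 + 2 · 0 = 7
  Term 3 contributes 0 + 3 · 0 = 0
p(0) = ⊕ of these = min[-5, 1, 7, 0] = -5.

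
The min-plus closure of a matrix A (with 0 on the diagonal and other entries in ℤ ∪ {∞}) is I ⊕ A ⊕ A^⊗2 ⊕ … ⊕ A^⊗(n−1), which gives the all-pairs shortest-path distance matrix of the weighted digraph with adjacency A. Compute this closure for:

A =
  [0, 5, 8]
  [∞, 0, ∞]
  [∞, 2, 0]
Closure =
  [0, 5, 8]
  [∞, 0, ∞]
  [∞, 2, 0]

This is the Floyd-Warshall all-pairs shortest-path computation. For each intermediate vertex k = 0, 1, …, 2, update dist[i][j] ← min(dist[i][j], dist[i][k] + dist[k][j]). The final matrix gives, for each (i, j), the minimum total weight of any directed path from i to j (possibly empty when i = j).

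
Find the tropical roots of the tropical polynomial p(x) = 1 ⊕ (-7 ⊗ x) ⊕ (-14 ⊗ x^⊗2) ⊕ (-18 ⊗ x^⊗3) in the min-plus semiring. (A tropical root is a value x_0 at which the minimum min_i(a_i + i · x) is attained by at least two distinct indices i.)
Roots: {4, 7, 8}

Each tropical root is a break point of the lower envelope of the lines y = a_i + i · x (there are 4 lines, with slopes 0, 1, ..., 3). Only the lines that attain the minimum somewhere contribute to roots; other lines are dominated. Here the surviving (envelope) indices are i = 3, i = 2, i = 1, i = 0.
Intersections between consecutive envelope lines give the roots: for adjacent envelope indices i < j the intersection is x = (a_i − a_j) / (j − i). Reading off the sorted break points: {4, 7, 8}.
Verification: at each break x_0, at least two indices attain the minimum of min_i(a_i + i · x_0).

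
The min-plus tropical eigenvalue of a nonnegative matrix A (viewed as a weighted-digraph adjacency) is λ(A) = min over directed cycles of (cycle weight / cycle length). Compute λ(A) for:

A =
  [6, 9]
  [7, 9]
λ(A) = 6

Enumerate directed cycles and compute their means (weight / length). Sample:
  cycle 0 → 0: weight = 6, length = 1, mean = 6/1 ≈ 6.000
  cycle 1 → 1: weight = 9, length = 1, mean = 9/1 ≈ 9.000
  cycle 0 → 1 → 0: weight = 16, length = 2, mean = 16/2 ≈ 8.000
  cycle 1 → 0 → 1: weight = 16, length = 2, mean = 16/2 ≈ 8.000
Minimum mean = 6.000, attained e.g. along the cycle 0 → 0 with weight 6 and length 1. So λ(A) = 6/1 = 6.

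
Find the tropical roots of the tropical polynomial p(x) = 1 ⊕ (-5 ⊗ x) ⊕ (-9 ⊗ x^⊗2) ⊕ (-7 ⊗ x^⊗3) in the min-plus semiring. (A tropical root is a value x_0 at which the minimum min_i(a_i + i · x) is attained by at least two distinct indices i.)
Roots: {-2, 4, 6}

Each tropical root is a break point of the lower envelope of the lines y = a_i + i · x (there are 4 lines, with slopes 0, 1, ..., 3). Only the lines that attain the minimum somewhere contribute to roots; other lines are dominated. Here the surviving (envelope) indices are i = 3, i = 2, i = 1, i = 0.
Intersections between consecutive envelope lines give the roots: for adjacent envelope indices i < j the intersection is x = (a_i − a_j) / (j − i). Reading off the sorted break points: {-2, 4, 6}.
Verification: at each break x_0, at least two indices attain the minimum of min_i(a_i + i · x_0).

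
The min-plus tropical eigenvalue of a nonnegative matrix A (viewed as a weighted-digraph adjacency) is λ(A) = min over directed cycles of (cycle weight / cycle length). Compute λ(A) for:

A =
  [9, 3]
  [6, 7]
λ(A) = 9/2

Enumerate directed cycles and compute their means (weight / length). Sample:
  cycle 0 → 0: weight = 9, length = 1, mean = 9/1 ≈ 9.000
  cycle 1 → 1: weight = 7, length = 1, mean = 7/1 ≈ 7.000
  cycle 0 → 1 → 0: weight = 9, length = 2, mean = 9/2 ≈ 4.500
  cycle 1 → 0 → 1: weight = 9, length = 2, mean = 9/2 ≈ 4.500
Minimum mean = 4.500, attained e.g. along the cycle 0 → 1 → 0 with weight 9 and length 2. So λ(A) = 9/2 = 9/2.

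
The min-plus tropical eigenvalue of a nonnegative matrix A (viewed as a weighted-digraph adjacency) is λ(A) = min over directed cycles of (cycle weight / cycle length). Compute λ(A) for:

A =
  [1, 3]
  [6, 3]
λ(A) = 1

Enumerate directed cycles and compute their means (weight / length). Sample:
  cycle 0 → 0: weight = 1, length = 1, mean = 1/1 ≈ 1.000
  cycle 1 → 1: weight = 3, length = 1, mean = 3/1 ≈ 3.000
  cycle 0 → 1 → 0: weight = 9, length = 2, mean = 9/2 ≈ 4.500
  cycle 1 → 0 → 1: weight = 9, length = 2, mean = 9/2 ≈ 4.500
Minimum mean = 1.000, attained e.g. along the cycle 0 → 0 with weight 1 and length 1. So λ(A) = 1/1 = 1.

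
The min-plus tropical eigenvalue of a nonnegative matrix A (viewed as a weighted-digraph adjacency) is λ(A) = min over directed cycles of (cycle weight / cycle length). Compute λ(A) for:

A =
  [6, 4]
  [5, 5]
λ(A) = 9/2

Enumerate directed cycles and compute their means (weight / length). Sample:
  cycle 0 → 0: weight = 6, length = 1, mean = 6/1 ≈ 6.000
  cycle 1 → 1: weight = 5, length = 1, mean = 5/1 ≈ 5.000
  cycle 0 → 1 → 0: weight = 9, length = 2, mean = 9/2 ≈ 4.500
  cycle 1 → 0 → 1: weight = 9, length = 2, mean = 9/2 ≈ 4.500
Minimum mean = 4.500, attained e.g. along the cycle 0 → 1 → 0 with weight 9 and length 2. So λ(A) = 9/2 = 9/2.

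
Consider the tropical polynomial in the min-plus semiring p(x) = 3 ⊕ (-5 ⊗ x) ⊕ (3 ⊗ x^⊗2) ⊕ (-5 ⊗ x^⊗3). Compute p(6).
p(6) = 1

A tropical monomial a ⊗ x^⊗i evaluates to a + i · x. Evaluating each term at x = 6:
  Term 0 contributes 3 + 0 · 6 = 3
  Term 1 contributes -5 + 1 · 6 = 1
  Term 2 contributes 3 + 2 · 6 = 15
  Term 3 contributes -5 + 3 · 6 = 13
p(6) = ⊕ of these = min[3, 1, 15, 13] = 1.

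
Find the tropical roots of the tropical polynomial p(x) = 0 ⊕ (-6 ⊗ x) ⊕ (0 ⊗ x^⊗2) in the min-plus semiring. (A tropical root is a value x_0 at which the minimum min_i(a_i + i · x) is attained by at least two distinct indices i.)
Roots: {-6, 6}

Each tropical root is a break point of the lower envelope of the lines y = a_i + i · x (there are 3 lines, with slopes 0, 1, ..., 2). Only the lines that attain the minimum somewhere contribute to roots; other lines are dominated. Here the surviving (envelope) indices are i = 2, i = 1, i = 0.
Intersections between consecutive envelope lines give the roots: for adjacent envelope indices i < j the intersection is x = (a_i − a_j) / (j − i). Reading off the sorted break points: {-6, 6}.
Verification: at each break x_0, at least two indices attain the minimum of min_i(a_i + i · x_0).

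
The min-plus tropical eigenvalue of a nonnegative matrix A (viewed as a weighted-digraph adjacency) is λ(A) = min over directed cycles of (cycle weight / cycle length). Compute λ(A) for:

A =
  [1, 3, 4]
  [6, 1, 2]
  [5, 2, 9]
λ(A) = 1

Enumerate directed cycles and compute their means (weight / length). Sample:
  cycle 0 → 0: weight = 1, length = 1, mean = 1/1 ≈ 1.000
  cycle 1 → 1: weight = 1, length = 1, mean = 1/1 ≈ 1.000
  cycle 2 → 2: weight = 9, length = 1, mean = 9/1 ≈ 9.000
  cycle 0 → 1 → 0: weight = 9, length = 2, mean = 9/2 ≈ 4.500
  cycle 0 → 2 → 0: weight = 9, length = 2, mean = 9/2 ≈ 4.500
  cycle 1 → 0 → 1: weight = 9, length = 2, mean = 9/2 ≈ 4.500
Minimum mean = 1.000, attained e.g. along the cycle 0 → 0 with weight 1 and length 1. So λ(A) = 1/1 = 1.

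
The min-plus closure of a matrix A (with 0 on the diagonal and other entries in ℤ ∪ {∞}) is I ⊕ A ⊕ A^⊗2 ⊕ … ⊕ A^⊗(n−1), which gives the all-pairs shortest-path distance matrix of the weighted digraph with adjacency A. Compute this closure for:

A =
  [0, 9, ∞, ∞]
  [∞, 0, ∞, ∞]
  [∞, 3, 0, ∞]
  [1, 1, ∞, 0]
Closure =
  [0, 9, ∞, ∞]
  [∞, 0, ∞, ∞]
  [∞, 3, 0, ∞]
  [1, 1, ∞, 0]

This is the Floyd-Warshall all-pairs shortest-path computation. For each intermediate vertex k = 0, 1, …, 3, update dist[i][j] ← min(dist[i][j], dist[i][k] + dist[k][j]). The final matrix gives, for each (i, j), the minimum total weight of any directed path from i to j (possibly empty when i = j).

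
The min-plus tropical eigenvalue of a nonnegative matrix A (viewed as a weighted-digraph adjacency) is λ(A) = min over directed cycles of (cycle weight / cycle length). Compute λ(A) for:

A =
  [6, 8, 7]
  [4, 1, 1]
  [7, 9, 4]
λ(A) = 1

Enumerate directed cycles and compute their means (weight / length). Sample:
  cycle 0 → 0: weight = 6, length = 1, mean = 6/1 ≈ 6.000
  cycle 1 → 1: weight = 1, length = 1, mean = 1/1 ≈ 1.000
  cycle 2 → 2: weight = 4, length = 1, mean = 4/1 ≈ 4.000
  cycle 0 → 1 → 0: weight = 12, length = 2, mean = 12/2 ≈ 6.000
  cycle 0 → 2 → 0: weight = 14, length = 2, mean = 14/2 ≈ 7.000
  cycle 1 → 0 → 1: weight = 12, length = 2, mean = 12/2 ≈ 6.000
Minimum mean = 1.000, attained e.g. along the cycle 1 → 1 with weight 1 and length 1. So λ(A) = 1/1 = 1.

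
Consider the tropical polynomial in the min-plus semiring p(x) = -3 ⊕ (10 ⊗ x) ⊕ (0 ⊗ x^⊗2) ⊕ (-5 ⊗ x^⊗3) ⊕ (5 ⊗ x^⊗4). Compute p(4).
p(4) = -3

A tropical monomial a ⊗ x^⊗i evaluates to a + i · x. Evaluating each term at x = 4:
  Term 0 contributes -3 + 0 · 4 = -3
  Term 1 contributes 10 + 1 · 4 = 14
  Term 2 contributes 0 + 2 · 4 = 8
  Term 3 contributes -5 + 3 · 4 = 7
  Term 4 contributes 5 + 4 · 4 = 21
p(4) = ⊕ of these = min[-3, 14, 8, 7, 21] = -3.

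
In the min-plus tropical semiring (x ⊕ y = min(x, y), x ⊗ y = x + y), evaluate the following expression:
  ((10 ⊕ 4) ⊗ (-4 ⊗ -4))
((10 ⊕ 4) ⊗ (-4 ⊗ -4)) = -4

Expand innermost to outermost. Recall ⊕ takes the minimum of its arguments and ⊗ takes their sum. Working out the expression ((10 ⊕ 4) ⊗ (-4 ⊗ -4)) gives -4.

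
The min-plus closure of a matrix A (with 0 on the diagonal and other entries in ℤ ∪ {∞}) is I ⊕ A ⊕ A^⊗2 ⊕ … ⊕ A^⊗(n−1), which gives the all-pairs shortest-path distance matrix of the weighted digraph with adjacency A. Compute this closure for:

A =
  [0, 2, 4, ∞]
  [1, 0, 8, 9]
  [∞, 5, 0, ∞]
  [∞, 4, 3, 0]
Closure =
  [0, 2, 4, 11]
  [1, 0, 5, 9]
  [6, 5, 0, 14]
  [5, 4, 3, 0]

This is the Floyd-Warshall all-pairs shortest-path computation. For each intermediate vertex k = 0, 1, …, 3, update dist[i][j] ← min(dist[i][j], dist[i][k] + dist[k][j]). The final matrix gives, for each (i, j), the minimum total weight of any directed path from i to j (possibly empty when i = j).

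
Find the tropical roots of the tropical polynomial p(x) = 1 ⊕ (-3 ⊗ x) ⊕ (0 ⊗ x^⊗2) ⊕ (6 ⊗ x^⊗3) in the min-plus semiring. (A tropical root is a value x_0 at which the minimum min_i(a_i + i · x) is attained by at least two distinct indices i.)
Roots: {-6, -3, 4}

Each tropical root is a break point of the lower envelope of the lines y = a_i + i · x (there are 4 lines, with slopes 0, 1, ..., 3). Only the lines that attain the minimum somewhere contribute to roots; other lines are dominated. Here the surviving (envelope) indices are i = 3, i = 2, i = 1, i = 0.
Intersections between consecutive envelope lines give the roots: for adjacent envelope indices i < j the intersection is x = (a_i − a_j) / (j − i). Reading off the sorted break points: {-6, -3, 4}.
Verification: at each break x_0, at least two indices attain the minimum of min_i(a_i + i · x_0).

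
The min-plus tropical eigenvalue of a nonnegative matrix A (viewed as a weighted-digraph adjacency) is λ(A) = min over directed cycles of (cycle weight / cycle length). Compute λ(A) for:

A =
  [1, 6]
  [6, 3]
λ(A) = 1

Enumerate directed cycles and compute their means (weight / length). Sample:
  cycle 0 → 0: weight = 1, length = 1, mean = 1/1 ≈ 1.000
  cycle 1 → 1: weight = 3, length = 1, mean = 3/1 ≈ 3.000
  cycle 0 → 1 → 0: weight = 12, length = 2, mean = 12/2 ≈ 6.000
  cycle 1 → 0 → 1: weight = 12, length = 2, mean = 12/2 ≈ 6.000
Minimum mean = 1.000, attained e.g. along the cycle 0 → 0 with weight 1 and length 1. So λ(A) = 1/1 = 1.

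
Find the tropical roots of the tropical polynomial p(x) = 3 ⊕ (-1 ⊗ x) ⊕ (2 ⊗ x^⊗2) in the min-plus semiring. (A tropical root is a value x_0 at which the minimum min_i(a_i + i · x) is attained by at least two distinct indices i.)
Roots: {-3, 4}

Each tropical root is a break point of the lower envelope of the lines y = a_i + i · x (there are 3 lines, with slopes 0, 1, ..., 2). Only the lines that attain the minimum somewhere contribute to roots; other lines are dominated. Here the surviving (envelope) indices are i = 2, i = 1, i = 0.
Intersections between consecutive envelope lines give the roots: for adjacent envelope indices i < j the intersection is x = (a_i − a_j) / (j − i). Reading off the sorted break points: {-3, 4}.
Verification: at each break x_0, at least two indices attain the minimum of min_i(a_i + i · x_0).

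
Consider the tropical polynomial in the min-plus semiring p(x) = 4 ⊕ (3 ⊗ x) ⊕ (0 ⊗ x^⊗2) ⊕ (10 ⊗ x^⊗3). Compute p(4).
p(4) = 4

A tropical monomial a ⊗ x^⊗i evaluates to a + i · x. Evaluating each term at x = 4:
  Term 0 contributes 4 + 0 · 4 = 4
  Term 1 contributes 3 + 1 · 4 = 7
  Term 2 contributes 0 + 2 · 4 = 8
  Term 3 contributes 10 + 3 · 4 = 22
p(4) = ⊕ of these = min[4, 7, 8, 22] = 4.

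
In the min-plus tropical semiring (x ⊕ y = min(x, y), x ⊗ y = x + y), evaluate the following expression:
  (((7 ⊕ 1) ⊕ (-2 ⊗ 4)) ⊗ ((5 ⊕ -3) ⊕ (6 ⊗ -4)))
(((7 ⊕ 1) ⊕ (-2 ⊗ 4)) ⊗ ((5 ⊕ -3) ⊕ (6 ⊗ -4))) = -2

Expand innermost to outermost. Recall ⊕ takes the minimum of its arguments and ⊗ takes their sum. Working out the expression (((7 ⊕ 1) ⊕ (-2 ⊗ 4)) ⊗ ((5 ⊕ -3) ⊕ (6 ⊗ -4))) gives -2.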